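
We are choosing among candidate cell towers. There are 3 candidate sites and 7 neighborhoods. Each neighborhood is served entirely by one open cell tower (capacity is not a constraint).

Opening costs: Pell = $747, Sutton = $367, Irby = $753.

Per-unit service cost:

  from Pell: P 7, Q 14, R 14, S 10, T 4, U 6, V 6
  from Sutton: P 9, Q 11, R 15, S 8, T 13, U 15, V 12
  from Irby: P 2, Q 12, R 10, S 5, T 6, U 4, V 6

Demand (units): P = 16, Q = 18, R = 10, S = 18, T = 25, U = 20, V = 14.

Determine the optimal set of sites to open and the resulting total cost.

Open Irby only; minimum total cost 1505.

For any fixed open set, each neighborhood goes to its cheapest open site; total = fixed + service.
{Irby}: P→Irby 2·16=32, Q→Irby 12·18=216, R→Irby 10·10=100, S→Irby 5·18=90, T→Irby 6·25=150, U→Irby 4·20=80, V→Irby 6·14=84. Service 752; fixed 753; total 1505.
{Pell}: P→Pell 7·16=112, Q→Pell 14·18=252, R→Pell 14·10=140, S→Pell 10·18=180, T→Pell 4·25=100, U→Pell 6·20=120, V→Pell 6·14=84. Service 988; fixed 747; total 1735.
{Sutton}: service 1429 + fixed 367 = 1796
{Pell, Sutton, Irby}: service 684 + fixed 1867 = 2551
No other subset beats 1505.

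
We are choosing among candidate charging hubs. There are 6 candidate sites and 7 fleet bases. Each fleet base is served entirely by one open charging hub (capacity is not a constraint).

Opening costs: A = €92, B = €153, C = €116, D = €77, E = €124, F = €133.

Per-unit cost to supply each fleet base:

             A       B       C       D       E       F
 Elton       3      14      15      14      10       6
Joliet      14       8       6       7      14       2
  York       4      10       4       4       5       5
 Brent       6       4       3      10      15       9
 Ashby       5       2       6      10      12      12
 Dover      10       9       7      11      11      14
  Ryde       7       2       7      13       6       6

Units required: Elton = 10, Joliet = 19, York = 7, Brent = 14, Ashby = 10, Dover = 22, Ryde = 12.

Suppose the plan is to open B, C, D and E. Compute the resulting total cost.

Each fleet base is assigned to its cheapest site among the open ones.
{B, C, D, E}: Elton→E 10·10=100, Joliet→C 6·19=114, York→C 4·7=28, Brent→C 3·14=42, Ashby→B 2·10=20, Dover→C 7·22=154, Ryde→B 2·12=24. Service 482; fixed 470; total 952.

Total cost: 952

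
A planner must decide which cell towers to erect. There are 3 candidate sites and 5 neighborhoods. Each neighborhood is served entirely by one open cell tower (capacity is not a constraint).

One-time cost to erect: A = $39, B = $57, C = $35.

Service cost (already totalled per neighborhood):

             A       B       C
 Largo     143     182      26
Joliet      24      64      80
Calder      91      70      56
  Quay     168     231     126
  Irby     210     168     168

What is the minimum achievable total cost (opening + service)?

Minimum total cost: 474

For any fixed open set, each neighborhood goes to its cheapest open site; total = fixed + service.
{A, C}: Largo→C 26, Joliet→A 24, Calder→C 56, Quay→C 126, Irby→C 168. Service 400; fixed 74; total 474.
{C}: Largo→C 26, Joliet→C 80, Calder→C 56, Quay→C 126, Irby→C 168. Service 456; fixed 35; total 491.
{A, B, C}: service 400 + fixed 131 = 531
No other subset beats 474.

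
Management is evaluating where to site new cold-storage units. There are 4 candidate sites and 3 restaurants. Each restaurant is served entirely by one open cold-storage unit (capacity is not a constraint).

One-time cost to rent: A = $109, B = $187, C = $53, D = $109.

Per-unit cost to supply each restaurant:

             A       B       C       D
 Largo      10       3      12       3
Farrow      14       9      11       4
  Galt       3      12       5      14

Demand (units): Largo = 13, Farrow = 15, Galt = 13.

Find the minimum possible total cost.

For any fixed open set, each restaurant goes to its cheapest open site; total = fixed + service.
{C, D}: Largo→D 3·13=39, Farrow→D 4·15=60, Galt→C 5·13=65. Service 164; fixed 162; total 326.
{A, D}: service 138 + fixed 218 = 356
{D}: Largo→D 3·13=39, Farrow→D 4·15=60, Galt→D 14·13=182. Service 281; fixed 109; total 390.
{A, B, C, D}: service 138 + fixed 458 = 596
(All 15 nonempty subsets were checked; C and D is lowest.)

Minimum total cost: 326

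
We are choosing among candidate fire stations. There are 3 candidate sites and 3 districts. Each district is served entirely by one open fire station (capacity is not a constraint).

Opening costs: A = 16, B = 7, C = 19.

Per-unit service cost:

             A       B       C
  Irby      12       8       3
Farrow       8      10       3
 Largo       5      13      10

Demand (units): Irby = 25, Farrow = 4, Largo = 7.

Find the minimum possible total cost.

Minimum total cost: 157

For any fixed open set, each district goes to its cheapest open site; total = fixed + service.
{A, C}: Irby→C 3·25=75, Farrow→C 3·4=12, Largo→A 5·7=35. Service 122; fixed 35; total 157.
{A, B, C}: Irby→C 3·25=75, Farrow→C 3·4=12, Largo→A 5·7=35. Service 122; fixed 42; total 164.
{C}: service 157 + fixed 19 = 176
{B}: service 331 + fixed 7 = 338
No other subset beats 157.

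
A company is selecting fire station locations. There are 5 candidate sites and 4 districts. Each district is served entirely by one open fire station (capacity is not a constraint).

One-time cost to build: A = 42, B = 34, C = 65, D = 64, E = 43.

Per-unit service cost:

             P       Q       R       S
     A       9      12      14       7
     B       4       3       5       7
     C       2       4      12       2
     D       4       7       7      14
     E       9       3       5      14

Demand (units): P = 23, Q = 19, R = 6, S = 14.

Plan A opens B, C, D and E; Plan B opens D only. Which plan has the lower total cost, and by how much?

Plan A: {B, C, D, E}: P→C 2·23=46, Q→B 3·19=57, R→B 5·6=30, S→C 2·14=28. Service 161; fixed 206; total 367.
Plan B: {D}: P→D 4·23=92, Q→D 7·19=133, R→D 7·6=42, S→D 14·14=196. Service 463; fixed 64; total 527.
Difference: |367 − 527| = 160.

Plan A is cheaper by 160.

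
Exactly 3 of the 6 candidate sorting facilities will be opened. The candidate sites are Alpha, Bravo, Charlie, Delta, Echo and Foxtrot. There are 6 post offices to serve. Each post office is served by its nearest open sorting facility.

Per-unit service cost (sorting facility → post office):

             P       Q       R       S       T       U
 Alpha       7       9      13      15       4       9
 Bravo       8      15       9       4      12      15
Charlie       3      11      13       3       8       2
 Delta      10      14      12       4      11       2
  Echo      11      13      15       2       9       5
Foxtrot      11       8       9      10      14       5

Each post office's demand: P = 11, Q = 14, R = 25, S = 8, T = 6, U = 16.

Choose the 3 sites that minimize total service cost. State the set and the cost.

With exactly 3 open, each post office uses its cheapest among the chosen.
{Alpha, Charlie, Foxtrot}: P→Charlie 3·11=33, Q→Foxtrot 8·14=112, R→Foxtrot 9·25=225, S→Charlie 3·8=24, T→Alpha 4·6=24, U→Charlie 2·16=32. Service cost 450.
{Alpha, Bravo, Charlie}: service cost 464
{Charlie, Echo, Foxtrot}: service cost 466
Among all 20 size-3 choices, {Alpha, Charlie, Foxtrot} is lowest.

Choose Alpha, Charlie and Foxtrot; total service cost 450.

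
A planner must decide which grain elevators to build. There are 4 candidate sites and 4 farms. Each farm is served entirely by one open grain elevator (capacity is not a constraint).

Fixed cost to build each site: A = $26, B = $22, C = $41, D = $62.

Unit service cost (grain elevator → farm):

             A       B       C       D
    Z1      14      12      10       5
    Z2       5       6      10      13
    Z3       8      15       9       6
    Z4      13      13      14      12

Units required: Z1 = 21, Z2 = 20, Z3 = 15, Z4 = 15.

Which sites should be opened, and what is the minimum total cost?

Open A and D; minimum total cost 563.

For any fixed open set, each farm goes to its cheapest open site; total = fixed + service.
{A, D}: Z1→D 5·21=105, Z2→A 5·20=100, Z3→D 6·15=90, Z4→D 12·15=180. Service 475; fixed 88; total 563.
{B, D}: Z1→D 5·21=105, Z2→B 6·20=120, Z3→D 6·15=90, Z4→D 12·15=180. Service 495; fixed 84; total 579.
{A, B, D}: service 475 + fixed 110 = 585
{A, B, C, D}: service 475 + fixed 151 = 626
(All 15 nonempty subsets were checked; A and D is lowest.)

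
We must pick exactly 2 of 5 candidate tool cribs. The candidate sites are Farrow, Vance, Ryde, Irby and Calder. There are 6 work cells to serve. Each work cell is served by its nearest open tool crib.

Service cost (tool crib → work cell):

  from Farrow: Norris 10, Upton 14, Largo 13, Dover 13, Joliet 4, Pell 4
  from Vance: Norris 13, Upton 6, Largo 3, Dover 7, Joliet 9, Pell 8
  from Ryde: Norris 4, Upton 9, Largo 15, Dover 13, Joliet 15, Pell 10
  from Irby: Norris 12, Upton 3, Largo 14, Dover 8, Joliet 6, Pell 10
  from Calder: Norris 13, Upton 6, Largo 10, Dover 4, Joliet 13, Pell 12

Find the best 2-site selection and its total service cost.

Choose Farrow and Vance; total service cost 34.

With exactly 2 open, each work cell uses its cheapest among the chosen.
{Farrow, Vance}: Norris→Farrow 10, Upton→Vance 6, Largo→Vance 3, Dover→Vance 7, Joliet→Farrow 4, Pell→Farrow 4. Service cost 34.
{Vance, Ryde}: service cost 37
{Farrow, Calder}: service cost 38
Among all 10 size-2 choices, {Farrow, Vance} is lowest.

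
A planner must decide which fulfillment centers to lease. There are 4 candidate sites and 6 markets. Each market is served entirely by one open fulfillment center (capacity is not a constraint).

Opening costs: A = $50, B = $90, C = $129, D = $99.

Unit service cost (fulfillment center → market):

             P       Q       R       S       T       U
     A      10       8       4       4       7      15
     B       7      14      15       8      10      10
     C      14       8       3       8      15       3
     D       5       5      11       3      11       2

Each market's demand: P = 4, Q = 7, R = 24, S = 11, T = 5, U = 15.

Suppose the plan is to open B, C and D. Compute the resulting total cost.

Each market is assigned to its cheapest site among the open ones.
{B, C, D}: P→D 5·4=20, Q→D 5·7=35, R→C 3·24=72, S→D 3·11=33, T→B 10·5=50, U→D 2·15=30. Service 240; fixed 318; total 558.

Total cost: 558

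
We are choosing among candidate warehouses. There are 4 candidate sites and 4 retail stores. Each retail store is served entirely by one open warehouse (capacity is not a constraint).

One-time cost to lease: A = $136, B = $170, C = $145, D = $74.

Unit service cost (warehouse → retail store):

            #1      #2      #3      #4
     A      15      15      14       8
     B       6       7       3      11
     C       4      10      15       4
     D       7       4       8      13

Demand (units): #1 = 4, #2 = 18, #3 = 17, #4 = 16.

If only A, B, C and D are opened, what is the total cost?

Each retail store is assigned to its cheapest site among the open ones.
{A, B, C, D}: #1→C 4·4=16, #2→D 4·18=72, #3→B 3·17=51, #4→C 4·16=64. Service 203; fixed 525; total 728.

Total cost: 728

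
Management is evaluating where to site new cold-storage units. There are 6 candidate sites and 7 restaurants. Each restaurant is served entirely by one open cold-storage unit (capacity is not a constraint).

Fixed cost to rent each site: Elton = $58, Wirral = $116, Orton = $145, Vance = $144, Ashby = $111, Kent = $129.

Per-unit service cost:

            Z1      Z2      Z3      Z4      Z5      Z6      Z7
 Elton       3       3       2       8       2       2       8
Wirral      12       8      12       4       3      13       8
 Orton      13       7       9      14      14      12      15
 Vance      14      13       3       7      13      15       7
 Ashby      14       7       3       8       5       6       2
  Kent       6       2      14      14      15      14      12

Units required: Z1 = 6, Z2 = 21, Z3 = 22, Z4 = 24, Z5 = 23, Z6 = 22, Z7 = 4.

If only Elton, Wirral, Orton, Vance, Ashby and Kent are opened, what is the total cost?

Total cost: 1001

Each restaurant is assigned to its cheapest site among the open ones.
{Elton, Wirral, Orton, Vance, Ashby, Kent}: Z1→Elton 3·6=18, Z2→Kent 2·21=42, Z3→Elton 2·22=44, Z4→Wirral 4·24=96, Z5→Elton 2·23=46, Z6→Elton 2·22=44, Z7→Ashby 2·4=8. Service 298; fixed 703; total 1001.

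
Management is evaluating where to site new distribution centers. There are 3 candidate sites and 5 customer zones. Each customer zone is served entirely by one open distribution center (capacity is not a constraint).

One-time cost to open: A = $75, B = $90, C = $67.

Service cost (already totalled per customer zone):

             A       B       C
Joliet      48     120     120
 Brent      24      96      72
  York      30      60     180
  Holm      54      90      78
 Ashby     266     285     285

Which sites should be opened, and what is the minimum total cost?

For any fixed open set, each customer zone goes to its cheapest open site; total = fixed + service.
{A}: Joliet→A 48, Brent→A 24, York→A 30, Holm→A 54, Ashby→A 266. Service 422; fixed 75; total 497.
{A, C}: Joliet→A 48, Brent→A 24, York→A 30, Holm→A 54, Ashby→A 266. Service 422; fixed 142; total 564.
{A, B}: Joliet→A 48, Brent→A 24, York→A 30, Holm→A 54, Ashby→A 266. Service 422; fixed 165; total 587.
{A, B, C}: service 422 + fixed 232 = 654
No other subset beats 497.

Open A only; minimum total cost 497.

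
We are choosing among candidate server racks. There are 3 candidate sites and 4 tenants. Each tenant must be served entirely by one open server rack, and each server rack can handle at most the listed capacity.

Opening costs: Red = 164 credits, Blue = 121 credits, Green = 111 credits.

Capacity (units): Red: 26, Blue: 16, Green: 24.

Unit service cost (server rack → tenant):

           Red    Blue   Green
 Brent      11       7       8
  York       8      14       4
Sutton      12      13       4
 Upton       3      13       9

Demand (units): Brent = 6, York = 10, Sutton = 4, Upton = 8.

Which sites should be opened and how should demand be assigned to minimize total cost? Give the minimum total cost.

Open {Blue, Green}: Brent→Blue 7·6=42, York→Green 4·10=40, Sutton→Green 4·4=16, Upton→Green 9·8=72.
Loads: Blue carries 6/16, Green carries 22/24. Service 170; fixed 232; total 402.
Next best feasible plan costs 403.

Minimum total cost: 402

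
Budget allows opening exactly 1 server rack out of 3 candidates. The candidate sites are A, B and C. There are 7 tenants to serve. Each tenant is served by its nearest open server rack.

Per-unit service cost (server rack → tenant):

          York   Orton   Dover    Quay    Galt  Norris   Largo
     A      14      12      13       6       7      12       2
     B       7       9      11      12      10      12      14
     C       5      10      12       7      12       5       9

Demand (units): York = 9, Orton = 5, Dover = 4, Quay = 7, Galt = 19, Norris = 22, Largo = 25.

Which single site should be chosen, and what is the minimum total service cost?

With exactly 1 open, each tenant uses its cheapest among the chosen.
{A}: York→A 14·9=126, Orton→A 12·5=60, Dover→A 13·4=52, Quay→A 6·7=42, Galt→A 7·19=133, Norris→A 12·22=264, Largo→A 2·25=50. Service cost 727.
{C}: service cost 755
{B}: service cost 1040
Among all 3 size-1 choices, {A} is lowest.

Choose A only; total service cost 727.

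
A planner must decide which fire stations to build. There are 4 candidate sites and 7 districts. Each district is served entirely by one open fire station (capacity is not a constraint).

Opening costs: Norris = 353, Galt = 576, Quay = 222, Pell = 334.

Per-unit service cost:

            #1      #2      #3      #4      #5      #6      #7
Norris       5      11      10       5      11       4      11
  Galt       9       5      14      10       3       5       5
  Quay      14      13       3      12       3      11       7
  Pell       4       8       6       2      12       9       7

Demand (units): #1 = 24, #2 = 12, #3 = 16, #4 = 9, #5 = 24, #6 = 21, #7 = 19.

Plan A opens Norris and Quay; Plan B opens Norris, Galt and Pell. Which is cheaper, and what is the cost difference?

Plan A is cheaper by 575.

Plan A: {Norris, Quay}: #1→Norris 5·24=120, #2→Norris 11·12=132, #3→Quay 3·16=48, #4→Norris 5·9=45, #5→Quay 3·24=72, #6→Norris 4·21=84, #7→Quay 7·19=133. Service 634; fixed 575; total 1209.
Plan B: {Norris, Galt, Pell}: #1→Pell 4·24=96, #2→Galt 5·12=60, #3→Pell 6·16=96, #4→Pell 2·9=18, #5→Galt 3·24=72, #6→Norris 4·21=84, #7→Galt 5·19=95. Service 521; fixed 1263; total 1784.
Difference: |1209 − 1784| = 575.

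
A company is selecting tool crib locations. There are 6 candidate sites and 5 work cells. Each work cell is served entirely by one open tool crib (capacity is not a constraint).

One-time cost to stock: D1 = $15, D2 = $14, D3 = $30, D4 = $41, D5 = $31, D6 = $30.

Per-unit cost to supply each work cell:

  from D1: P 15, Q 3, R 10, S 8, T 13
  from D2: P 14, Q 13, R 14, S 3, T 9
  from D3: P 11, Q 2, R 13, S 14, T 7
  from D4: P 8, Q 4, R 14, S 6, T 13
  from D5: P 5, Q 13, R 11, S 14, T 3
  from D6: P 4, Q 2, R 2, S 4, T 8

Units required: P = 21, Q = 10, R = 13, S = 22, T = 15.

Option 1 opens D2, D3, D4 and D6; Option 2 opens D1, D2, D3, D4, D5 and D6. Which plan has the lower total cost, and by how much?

Option 2 is cheaper by 14.

Option 1: {D2, D3, D4, D6}: P→D6 4·21=84, Q→D3 2·10=20, R→D6 2·13=26, S→D2 3·22=66, T→D3 7·15=105. Service 301; fixed 115; total 416.
Option 2: {D1, D2, D3, D4, D5, D6}: P→D6 4·21=84, Q→D3 2·10=20, R→D6 2·13=26, S→D2 3·22=66, T→D5 3·15=45. Service 241; fixed 161; total 402.
Difference: |416 − 402| = 14.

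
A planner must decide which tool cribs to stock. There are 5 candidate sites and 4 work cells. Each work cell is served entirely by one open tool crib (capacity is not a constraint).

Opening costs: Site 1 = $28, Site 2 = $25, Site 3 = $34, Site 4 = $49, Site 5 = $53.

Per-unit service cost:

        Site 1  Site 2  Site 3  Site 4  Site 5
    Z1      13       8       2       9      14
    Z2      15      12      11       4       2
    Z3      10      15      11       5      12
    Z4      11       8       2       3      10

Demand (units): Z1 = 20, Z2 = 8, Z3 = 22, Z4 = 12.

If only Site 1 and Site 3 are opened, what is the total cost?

Each work cell is assigned to its cheapest site among the open ones.
{Site 1, Site 3}: Z1→Site 3 2·20=40, Z2→Site 3 11·8=88, Z3→Site 1 10·22=220, Z4→Site 3 2·12=24. Service 372; fixed 62; total 434.

Total cost: 434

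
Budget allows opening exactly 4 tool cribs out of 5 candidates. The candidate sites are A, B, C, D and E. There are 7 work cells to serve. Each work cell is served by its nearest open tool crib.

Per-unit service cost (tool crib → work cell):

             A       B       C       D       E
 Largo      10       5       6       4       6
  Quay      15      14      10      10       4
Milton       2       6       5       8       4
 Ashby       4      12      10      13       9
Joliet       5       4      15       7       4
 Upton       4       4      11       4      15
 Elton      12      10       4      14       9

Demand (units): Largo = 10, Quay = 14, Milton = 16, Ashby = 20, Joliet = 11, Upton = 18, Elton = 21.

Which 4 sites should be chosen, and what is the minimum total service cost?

With exactly 4 open, each work cell uses its cheapest among the chosen.
{A, C, D, E}: Largo→D 4·10=40, Quay→E 4·14=56, Milton→A 2·16=32, Ashby→A 4·20=80, Joliet→E 4·11=44, Upton→A 4·18=72, Elton→C 4·21=84. Service cost 408.
{A, B, C, E}: service cost 418
{A, B, C, D}: service cost 492
Among all 5 size-4 choices, {A, C, D, E} is lowest.

Choose A, C, D and E; total service cost 408.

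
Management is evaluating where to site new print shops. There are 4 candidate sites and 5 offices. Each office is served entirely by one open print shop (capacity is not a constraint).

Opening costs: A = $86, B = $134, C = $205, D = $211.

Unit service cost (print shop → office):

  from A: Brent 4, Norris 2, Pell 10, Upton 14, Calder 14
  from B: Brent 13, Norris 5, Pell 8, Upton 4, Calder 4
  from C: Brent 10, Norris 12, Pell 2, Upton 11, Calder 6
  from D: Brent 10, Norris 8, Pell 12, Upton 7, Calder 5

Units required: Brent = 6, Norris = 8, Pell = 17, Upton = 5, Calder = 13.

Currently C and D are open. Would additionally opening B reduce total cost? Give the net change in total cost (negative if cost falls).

Current service cost with {C, D}: 258.
Adding B: each office re-picks its cheapest; new service cost 206, saving 52.
Extra fixed cost: 134. Net change = 134 − 52 = 82.
(Totals: 674 → 756.)

No — net change +82 (cost rises by 82).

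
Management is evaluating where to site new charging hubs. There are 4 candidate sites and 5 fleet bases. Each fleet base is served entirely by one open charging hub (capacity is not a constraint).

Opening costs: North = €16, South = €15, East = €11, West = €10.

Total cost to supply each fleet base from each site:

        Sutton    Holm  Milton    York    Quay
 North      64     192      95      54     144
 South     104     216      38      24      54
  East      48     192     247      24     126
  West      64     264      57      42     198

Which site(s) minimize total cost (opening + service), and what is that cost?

For any fixed open set, each fleet base goes to its cheapest open site; total = fixed + service.
{South, East}: Sutton→East 48, Holm→East 192, Milton→South 38, York→South 24, Quay→South 54. Service 356; fixed 26; total 382.
{South, East, West}: service 356 + fixed 36 = 392
{North, South, East}: Sutton→East 48, Holm→North 192, Milton→South 38, York→South 24, Quay→South 54. Service 356; fixed 42; total 398.
{North, South, East, West}: service 356 + fixed 52 = 408
(All 15 nonempty subsets were checked; South and East is lowest.)

Open South and East; minimum total cost 382.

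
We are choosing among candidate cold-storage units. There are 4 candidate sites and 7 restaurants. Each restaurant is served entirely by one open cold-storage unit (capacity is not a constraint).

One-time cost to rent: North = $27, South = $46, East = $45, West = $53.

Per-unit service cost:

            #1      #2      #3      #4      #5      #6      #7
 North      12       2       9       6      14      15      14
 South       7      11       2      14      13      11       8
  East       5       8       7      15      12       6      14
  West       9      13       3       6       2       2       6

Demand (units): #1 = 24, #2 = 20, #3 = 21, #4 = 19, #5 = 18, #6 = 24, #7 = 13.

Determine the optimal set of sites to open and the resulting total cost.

For any fixed open set, each restaurant goes to its cheapest open site; total = fixed + service.
{North, East, West}: #1→East 5·24=120, #2→North 2·20=40, #3→West 3·21=63, #4→North 6·19=114, #5→West 2·18=36, #6→West 2·24=48, #7→West 6·13=78. Service 499; fixed 125; total 624.
{North, South, East, West}: service 478 + fixed 171 = 649
{North, South, West}: service 526 + fixed 126 = 652
{North}: service 1425 + fixed 27 = 1452
No other subset beats 624.

Open North, East and West; minimum total cost 624.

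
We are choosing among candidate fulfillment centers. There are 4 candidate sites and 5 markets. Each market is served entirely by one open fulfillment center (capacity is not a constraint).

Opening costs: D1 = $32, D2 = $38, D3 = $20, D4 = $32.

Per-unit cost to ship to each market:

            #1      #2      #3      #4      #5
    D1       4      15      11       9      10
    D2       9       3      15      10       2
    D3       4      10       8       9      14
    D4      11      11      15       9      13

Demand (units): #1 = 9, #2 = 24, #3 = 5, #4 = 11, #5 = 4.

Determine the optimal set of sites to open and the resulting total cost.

For any fixed open set, each market goes to its cheapest open site; total = fixed + service.
{D2, D3}: #1→D3 4·9=36, #2→D2 3·24=72, #3→D3 8·5=40, #4→D3 9·11=99, #5→D2 2·4=8. Service 255; fixed 58; total 313.
{D1, D2}: #1→D1 4·9=36, #2→D2 3·24=72, #3→D1 11·5=55, #4→D1 9·11=99, #5→D2 2·4=8. Service 270; fixed 70; total 340.
{D1, D2, D3}: service 255 + fixed 90 = 345
{D1, D2, D3, D4}: service 255 + fixed 122 = 377
No other subset beats 313.

Open D2 and D3; minimum total cost 313.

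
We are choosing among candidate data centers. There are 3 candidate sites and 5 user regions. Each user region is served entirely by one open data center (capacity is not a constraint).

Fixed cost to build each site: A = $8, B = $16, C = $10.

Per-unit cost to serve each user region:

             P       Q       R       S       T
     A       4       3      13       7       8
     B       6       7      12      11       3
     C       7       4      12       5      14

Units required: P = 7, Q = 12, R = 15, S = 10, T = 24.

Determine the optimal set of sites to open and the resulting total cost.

For any fixed open set, each user region goes to its cheapest open site; total = fixed + service.
{A, B, C}: P→A 4·7=28, Q→A 3·12=36, R→B 12·15=180, S→C 5·10=50, T→B 3·24=72. Service 366; fixed 34; total 400.
{A, B}: service 386 + fixed 24 = 410
{B, C}: service 392 + fixed 26 = 418
{A}: service 521 + fixed 8 = 529
(All 7 nonempty subsets were checked; A, B and C is lowest.)

Open A, B and C; minimum total cost 400.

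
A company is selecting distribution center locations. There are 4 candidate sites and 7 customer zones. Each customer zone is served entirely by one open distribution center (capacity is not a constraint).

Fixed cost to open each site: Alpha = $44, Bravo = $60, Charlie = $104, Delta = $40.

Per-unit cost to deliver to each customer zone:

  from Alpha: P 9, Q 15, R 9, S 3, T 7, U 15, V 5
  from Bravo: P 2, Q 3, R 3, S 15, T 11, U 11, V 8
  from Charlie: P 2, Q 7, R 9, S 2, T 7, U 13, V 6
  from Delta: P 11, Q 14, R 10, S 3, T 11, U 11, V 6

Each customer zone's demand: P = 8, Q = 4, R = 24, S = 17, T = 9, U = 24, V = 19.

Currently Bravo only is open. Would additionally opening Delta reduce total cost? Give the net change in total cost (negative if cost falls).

Yes — net change −202 (cost falls by 202).

Current service cost with {Bravo}: 870.
Adding Delta: each customer zone re-picks its cheapest; new service cost 628, saving 242.
Extra fixed cost: 40. Net change = 40 − 242 = -202.
(Totals: 930 → 728.)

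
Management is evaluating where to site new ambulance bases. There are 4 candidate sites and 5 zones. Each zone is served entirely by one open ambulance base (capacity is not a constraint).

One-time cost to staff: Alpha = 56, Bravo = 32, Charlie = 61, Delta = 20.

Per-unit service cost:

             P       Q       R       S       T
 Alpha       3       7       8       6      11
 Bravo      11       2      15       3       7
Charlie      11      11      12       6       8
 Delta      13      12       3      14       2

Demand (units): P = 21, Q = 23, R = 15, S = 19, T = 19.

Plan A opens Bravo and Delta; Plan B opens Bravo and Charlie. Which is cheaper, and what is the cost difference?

Plan A: {Bravo, Delta}: P→Bravo 11·21=231, Q→Bravo 2·23=46, R→Delta 3·15=45, S→Bravo 3·19=57, T→Delta 2·19=38. Service 417; fixed 52; total 469.
Plan B: {Bravo, Charlie}: P→Bravo 11·21=231, Q→Bravo 2·23=46, R→Charlie 12·15=180, S→Bravo 3·19=57, T→Bravo 7·19=133. Service 647; fixed 93; total 740.
Difference: |469 − 740| = 271.

Plan A is cheaper by 271.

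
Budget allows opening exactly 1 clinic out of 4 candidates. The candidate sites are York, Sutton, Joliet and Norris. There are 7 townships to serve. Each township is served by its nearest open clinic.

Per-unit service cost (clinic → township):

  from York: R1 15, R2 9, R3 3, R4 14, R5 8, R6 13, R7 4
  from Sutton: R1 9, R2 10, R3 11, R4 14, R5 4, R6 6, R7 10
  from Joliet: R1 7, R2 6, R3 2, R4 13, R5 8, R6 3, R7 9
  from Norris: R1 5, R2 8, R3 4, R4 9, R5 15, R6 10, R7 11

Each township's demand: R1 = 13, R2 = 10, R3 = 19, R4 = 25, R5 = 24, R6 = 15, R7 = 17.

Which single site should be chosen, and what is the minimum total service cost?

Choose Joliet only; total service cost 904.

With exactly 1 open, each township uses its cheapest among the chosen.
{Joliet}: R1→Joliet 7·13=91, R2→Joliet 6·10=60, R3→Joliet 2·19=38, R4→Joliet 13·25=325, R5→Joliet 8·24=192, R6→Joliet 3·15=45, R7→Joliet 9·17=153. Service cost 904.
{Sutton}: service cost 1132
{Norris}: service cost 1143
Among all 4 size-1 choices, {Joliet} is lowest.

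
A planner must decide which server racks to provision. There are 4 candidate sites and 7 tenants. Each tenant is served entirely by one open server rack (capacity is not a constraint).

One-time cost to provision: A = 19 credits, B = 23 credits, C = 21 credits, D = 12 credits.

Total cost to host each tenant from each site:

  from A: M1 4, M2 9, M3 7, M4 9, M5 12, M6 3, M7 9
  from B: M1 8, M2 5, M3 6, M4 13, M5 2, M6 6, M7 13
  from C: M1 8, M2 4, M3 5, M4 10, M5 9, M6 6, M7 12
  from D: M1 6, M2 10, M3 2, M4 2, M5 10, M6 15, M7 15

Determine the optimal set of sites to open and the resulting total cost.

Open A and D; minimum total cost 70.

For any fixed open set, each tenant goes to its cheapest open site; total = fixed + service.
{A, D}: M1→A 4, M2→A 9, M3→D 2, M4→D 2, M5→D 10, M6→A 3, M7→A 9. Service 39; fixed 31; total 70.
{B, D}: M1→D 6, M2→B 5, M3→D 2, M4→D 2, M5→B 2, M6→B 6, M7→B 13. Service 36; fixed 35; total 71.
{A}: M1→A 4, M2→A 9, M3→A 7, M4→A 9, M5→A 12, M6→A 3, M7→A 9. Service 53; fixed 19; total 72.
{A, B, C, D}: service 26 + fixed 75 = 101
(All 15 nonempty subsets were checked; A and D is lowest.)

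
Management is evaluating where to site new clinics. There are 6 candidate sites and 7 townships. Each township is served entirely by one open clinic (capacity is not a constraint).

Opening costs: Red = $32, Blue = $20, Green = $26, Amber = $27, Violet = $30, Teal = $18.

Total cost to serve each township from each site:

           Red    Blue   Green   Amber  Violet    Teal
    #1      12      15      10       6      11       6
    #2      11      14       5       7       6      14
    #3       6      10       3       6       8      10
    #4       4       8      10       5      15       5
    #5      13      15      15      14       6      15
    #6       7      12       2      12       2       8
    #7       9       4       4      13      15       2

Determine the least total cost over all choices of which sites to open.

Minimum total cost: 75

For any fixed open set, each township goes to its cheapest open site; total = fixed + service.
{Green}: #1→Green 10, #2→Green 5, #3→Green 3, #4→Green 10, #5→Green 15, #6→Green 2, #7→Green 4. Service 49; fixed 26; total 75.
{Teal}: #1→Teal 6, #2→Teal 14, #3→Teal 10, #4→Teal 5, #5→Teal 15, #6→Teal 8, #7→Teal 2. Service 60; fixed 18; total 78.
{Green, Teal}: service 38 + fixed 44 = 82
{Red, Blue, Green, Amber, Violet, Teal}: service 28 + fixed 153 = 181
No other subset beats 75.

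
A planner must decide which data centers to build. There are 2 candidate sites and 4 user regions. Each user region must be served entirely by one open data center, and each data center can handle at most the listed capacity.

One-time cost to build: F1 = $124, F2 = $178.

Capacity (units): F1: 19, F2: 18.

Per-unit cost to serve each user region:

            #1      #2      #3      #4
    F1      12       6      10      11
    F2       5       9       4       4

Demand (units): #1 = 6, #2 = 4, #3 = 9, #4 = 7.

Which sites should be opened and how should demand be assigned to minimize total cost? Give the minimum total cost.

Minimum total cost: 462

Open {F1, F2}: #1→F1 12·6=72, #2→F1 6·4=24, #3→F2 4·9=36, #4→F2 4·7=28.
Loads: F1 carries 10/19, F2 carries 16/18. Service 160; fixed 302; total 462.
Next best feasible plan costs 469.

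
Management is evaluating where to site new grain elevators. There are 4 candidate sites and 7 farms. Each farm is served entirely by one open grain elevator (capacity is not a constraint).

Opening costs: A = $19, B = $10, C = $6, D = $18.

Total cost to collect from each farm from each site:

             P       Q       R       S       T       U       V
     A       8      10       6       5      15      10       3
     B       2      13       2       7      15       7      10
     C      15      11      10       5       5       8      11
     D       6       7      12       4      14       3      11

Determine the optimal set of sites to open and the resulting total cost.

Open B and C; minimum total cost 58.

For any fixed open set, each farm goes to its cheapest open site; total = fixed + service.
{B, C}: P→B 2, Q→C 11, R→B 2, S→C 5, T→C 5, U→B 7, V→B 10. Service 42; fixed 16; total 58.
{B}: P→B 2, Q→B 13, R→B 2, S→B 7, T→B 15, U→B 7, V→B 10. Service 56; fixed 10; total 66.
{B, C, D}: P→B 2, Q→D 7, R→B 2, S→D 4, T→C 5, U→D 3, V→B 10. Service 33; fixed 34; total 67.
{A, B, C, D}: service 26 + fixed 53 = 79
(All 15 nonempty subsets were checked; B and C is lowest.)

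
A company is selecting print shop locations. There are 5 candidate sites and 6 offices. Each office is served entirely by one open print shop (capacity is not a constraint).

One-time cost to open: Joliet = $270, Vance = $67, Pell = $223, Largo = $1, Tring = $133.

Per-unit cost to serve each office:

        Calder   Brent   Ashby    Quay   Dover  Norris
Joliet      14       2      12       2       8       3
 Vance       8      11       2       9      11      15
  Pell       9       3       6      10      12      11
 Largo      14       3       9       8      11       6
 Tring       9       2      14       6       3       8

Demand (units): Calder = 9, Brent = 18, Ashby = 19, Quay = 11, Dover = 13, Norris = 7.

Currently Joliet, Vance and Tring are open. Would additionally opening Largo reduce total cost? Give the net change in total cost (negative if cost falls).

Current service cost with {Joliet, Vance, Tring}: 228.
Adding Largo: each office re-picks its cheapest; new service cost 228, saving 0.
Extra fixed cost: 1. Net change = 1 − 0 = 1.
(Totals: 698 → 699.)

No — net change +1 (cost rises by 1).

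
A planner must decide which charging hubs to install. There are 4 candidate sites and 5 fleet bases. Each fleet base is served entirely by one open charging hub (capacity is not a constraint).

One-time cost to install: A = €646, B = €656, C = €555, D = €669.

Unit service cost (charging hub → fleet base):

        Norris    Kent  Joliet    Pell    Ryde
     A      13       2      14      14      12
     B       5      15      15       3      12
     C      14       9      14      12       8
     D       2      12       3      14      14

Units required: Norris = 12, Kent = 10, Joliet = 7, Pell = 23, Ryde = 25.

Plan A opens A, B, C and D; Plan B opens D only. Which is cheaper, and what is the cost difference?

Plan A: {A, B, C, D}: Norris→D 2·12=24, Kent→A 2·10=20, Joliet→D 3·7=21, Pell→B 3·23=69, Ryde→C 8·25=200. Service 334; fixed 2526; total 2860.
Plan B: {D}: Norris→D 2·12=24, Kent→D 12·10=120, Joliet→D 3·7=21, Pell→D 14·23=322, Ryde→D 14·25=350. Service 837; fixed 669; total 1506.
Difference: |2860 − 1506| = 1354.

Plan B is cheaper by 1354.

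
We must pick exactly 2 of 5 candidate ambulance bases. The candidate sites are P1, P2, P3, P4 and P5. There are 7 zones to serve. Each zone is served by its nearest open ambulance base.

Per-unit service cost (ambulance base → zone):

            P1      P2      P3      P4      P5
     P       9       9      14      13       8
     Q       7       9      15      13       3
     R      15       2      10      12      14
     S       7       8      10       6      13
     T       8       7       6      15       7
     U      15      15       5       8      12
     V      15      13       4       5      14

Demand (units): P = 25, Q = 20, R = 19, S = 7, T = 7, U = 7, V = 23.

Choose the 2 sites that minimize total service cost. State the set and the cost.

Choose P2 and P3; total service cost 668.

With exactly 2 open, each zone uses its cheapest among the chosen.
{P2, P3}: P→P2 9·25=225, Q→P2 9·20=180, R→P2 2·19=38, S→P2 8·7=56, T→P3 6·7=42, U→P3 5·7=35, V→P3 4·23=92. Service cost 668.
{P3, P5}: service cost 689
{P2, P4}: service cost 705
Among all 10 size-2 choices, {P2, P3} is lowest.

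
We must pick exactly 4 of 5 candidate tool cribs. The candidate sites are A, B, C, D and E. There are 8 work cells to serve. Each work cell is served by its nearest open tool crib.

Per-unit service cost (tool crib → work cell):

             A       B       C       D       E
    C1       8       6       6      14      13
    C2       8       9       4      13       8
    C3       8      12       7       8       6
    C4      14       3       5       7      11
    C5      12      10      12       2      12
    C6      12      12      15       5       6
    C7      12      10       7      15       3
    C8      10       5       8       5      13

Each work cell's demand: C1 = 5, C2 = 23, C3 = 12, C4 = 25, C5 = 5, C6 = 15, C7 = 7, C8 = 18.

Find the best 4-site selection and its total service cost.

With exactly 4 open, each work cell uses its cheapest among the chosen.
{B, C, D, E}: C1→B 6·5=30, C2→C 4·23=92, C3→E 6·12=72, C4→B 3·25=75, C5→D 2·5=10, C6→D 5·15=75, C7→E 3·7=21, C8→B 5·18=90. Service cost 465.
{A, B, C, D}: service cost 505
{A, C, D, E}: service cost 515
Among all 5 size-4 choices, {B, C, D, E} is lowest.

Choose B, C, D and E; total service cost 465.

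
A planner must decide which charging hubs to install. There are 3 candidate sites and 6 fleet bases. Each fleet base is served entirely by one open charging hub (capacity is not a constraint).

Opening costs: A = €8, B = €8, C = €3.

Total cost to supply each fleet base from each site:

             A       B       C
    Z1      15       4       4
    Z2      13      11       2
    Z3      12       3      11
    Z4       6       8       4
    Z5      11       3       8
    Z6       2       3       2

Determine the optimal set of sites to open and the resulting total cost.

For any fixed open set, each fleet base goes to its cheapest open site; total = fixed + service.
{B, C}: Z1→B 4, Z2→C 2, Z3→B 3, Z4→C 4, Z5→B 3, Z6→C 2. Service 18; fixed 11; total 29.
{C}: service 31 + fixed 3 = 34
{A, B, C}: Z1→B 4, Z2→C 2, Z3→B 3, Z4→C 4, Z5→B 3, Z6→A 2. Service 18; fixed 19; total 37.
No other subset beats 29.

Open B and C; minimum total cost 29.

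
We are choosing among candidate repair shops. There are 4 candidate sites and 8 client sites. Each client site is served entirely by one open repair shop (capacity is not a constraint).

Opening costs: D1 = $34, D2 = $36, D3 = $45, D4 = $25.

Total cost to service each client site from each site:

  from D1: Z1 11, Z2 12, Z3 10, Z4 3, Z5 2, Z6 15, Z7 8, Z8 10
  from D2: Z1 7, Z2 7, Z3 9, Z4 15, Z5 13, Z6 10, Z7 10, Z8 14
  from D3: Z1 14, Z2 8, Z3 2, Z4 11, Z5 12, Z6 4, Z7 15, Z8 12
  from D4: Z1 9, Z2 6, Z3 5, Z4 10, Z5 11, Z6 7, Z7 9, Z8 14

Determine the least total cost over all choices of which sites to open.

Minimum total cost: 96

For any fixed open set, each client site goes to its cheapest open site; total = fixed + service.
{D4}: Z1→D4 9, Z2→D4 6, Z3→D4 5, Z4→D4 10, Z5→D4 11, Z6→D4 7, Z7→D4 9, Z8→D4 14. Service 71; fixed 25; total 96.
{D1}: service 71 + fixed 34 = 105
{D1, D4}: service 50 + fixed 59 = 109
{D1, D2, D3, D4}: service 42 + fixed 140 = 182
(All 15 nonempty subsets were checked; D4 only is lowest.)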